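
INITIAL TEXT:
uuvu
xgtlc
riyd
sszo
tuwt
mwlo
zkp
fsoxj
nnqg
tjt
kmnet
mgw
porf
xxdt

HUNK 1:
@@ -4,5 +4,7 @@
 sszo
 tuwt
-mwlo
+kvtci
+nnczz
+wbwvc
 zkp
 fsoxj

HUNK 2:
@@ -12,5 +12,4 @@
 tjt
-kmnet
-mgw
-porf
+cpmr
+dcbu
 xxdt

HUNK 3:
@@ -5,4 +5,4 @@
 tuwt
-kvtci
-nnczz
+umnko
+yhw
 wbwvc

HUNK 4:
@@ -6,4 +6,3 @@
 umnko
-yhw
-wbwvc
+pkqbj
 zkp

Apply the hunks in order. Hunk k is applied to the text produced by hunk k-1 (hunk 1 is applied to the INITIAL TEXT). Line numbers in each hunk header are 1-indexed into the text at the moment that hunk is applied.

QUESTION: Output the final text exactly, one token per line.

Answer: uuvu
xgtlc
riyd
sszo
tuwt
umnko
pkqbj
zkp
fsoxj
nnqg
tjt
cpmr
dcbu
xxdt

Derivation:
Hunk 1: at line 4 remove [mwlo] add [kvtci,nnczz,wbwvc] -> 16 lines: uuvu xgtlc riyd sszo tuwt kvtci nnczz wbwvc zkp fsoxj nnqg tjt kmnet mgw porf xxdt
Hunk 2: at line 12 remove [kmnet,mgw,porf] add [cpmr,dcbu] -> 15 lines: uuvu xgtlc riyd sszo tuwt kvtci nnczz wbwvc zkp fsoxj nnqg tjt cpmr dcbu xxdt
Hunk 3: at line 5 remove [kvtci,nnczz] add [umnko,yhw] -> 15 lines: uuvu xgtlc riyd sszo tuwt umnko yhw wbwvc zkp fsoxj nnqg tjt cpmr dcbu xxdt
Hunk 4: at line 6 remove [yhw,wbwvc] add [pkqbj] -> 14 lines: uuvu xgtlc riyd sszo tuwt umnko pkqbj zkp fsoxj nnqg tjt cpmr dcbu xxdt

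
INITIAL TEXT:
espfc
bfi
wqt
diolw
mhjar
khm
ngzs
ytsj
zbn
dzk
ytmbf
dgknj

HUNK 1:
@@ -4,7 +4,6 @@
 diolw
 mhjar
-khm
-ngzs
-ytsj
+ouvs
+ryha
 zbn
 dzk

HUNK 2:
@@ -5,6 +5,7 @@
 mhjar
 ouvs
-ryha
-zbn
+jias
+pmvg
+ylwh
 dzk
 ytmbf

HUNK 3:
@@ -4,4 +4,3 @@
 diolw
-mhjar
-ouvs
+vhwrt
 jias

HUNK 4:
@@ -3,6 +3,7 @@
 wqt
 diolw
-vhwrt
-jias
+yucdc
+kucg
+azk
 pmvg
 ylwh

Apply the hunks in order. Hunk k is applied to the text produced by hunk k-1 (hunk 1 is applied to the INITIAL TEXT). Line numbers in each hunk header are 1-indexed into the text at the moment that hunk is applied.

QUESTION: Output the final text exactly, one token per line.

Hunk 1: at line 4 remove [khm,ngzs,ytsj] add [ouvs,ryha] -> 11 lines: espfc bfi wqt diolw mhjar ouvs ryha zbn dzk ytmbf dgknj
Hunk 2: at line 5 remove [ryha,zbn] add [jias,pmvg,ylwh] -> 12 lines: espfc bfi wqt diolw mhjar ouvs jias pmvg ylwh dzk ytmbf dgknj
Hunk 3: at line 4 remove [mhjar,ouvs] add [vhwrt] -> 11 lines: espfc bfi wqt diolw vhwrt jias pmvg ylwh dzk ytmbf dgknj
Hunk 4: at line 3 remove [vhwrt,jias] add [yucdc,kucg,azk] -> 12 lines: espfc bfi wqt diolw yucdc kucg azk pmvg ylwh dzk ytmbf dgknj

Answer: espfc
bfi
wqt
diolw
yucdc
kucg
azk
pmvg
ylwh
dzk
ytmbf
dgknj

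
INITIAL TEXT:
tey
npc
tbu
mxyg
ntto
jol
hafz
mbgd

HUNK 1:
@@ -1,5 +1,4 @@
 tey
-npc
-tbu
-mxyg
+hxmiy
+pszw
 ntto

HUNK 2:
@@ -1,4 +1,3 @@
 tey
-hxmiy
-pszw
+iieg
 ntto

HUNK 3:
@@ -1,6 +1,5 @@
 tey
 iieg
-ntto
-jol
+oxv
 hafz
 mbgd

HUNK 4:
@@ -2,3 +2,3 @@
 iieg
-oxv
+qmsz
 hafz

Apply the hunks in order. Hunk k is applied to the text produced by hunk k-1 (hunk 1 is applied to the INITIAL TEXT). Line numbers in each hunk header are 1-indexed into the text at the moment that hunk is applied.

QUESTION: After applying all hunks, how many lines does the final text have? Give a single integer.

Hunk 1: at line 1 remove [npc,tbu,mxyg] add [hxmiy,pszw] -> 7 lines: tey hxmiy pszw ntto jol hafz mbgd
Hunk 2: at line 1 remove [hxmiy,pszw] add [iieg] -> 6 lines: tey iieg ntto jol hafz mbgd
Hunk 3: at line 1 remove [ntto,jol] add [oxv] -> 5 lines: tey iieg oxv hafz mbgd
Hunk 4: at line 2 remove [oxv] add [qmsz] -> 5 lines: tey iieg qmsz hafz mbgd
Final line count: 5

Answer: 5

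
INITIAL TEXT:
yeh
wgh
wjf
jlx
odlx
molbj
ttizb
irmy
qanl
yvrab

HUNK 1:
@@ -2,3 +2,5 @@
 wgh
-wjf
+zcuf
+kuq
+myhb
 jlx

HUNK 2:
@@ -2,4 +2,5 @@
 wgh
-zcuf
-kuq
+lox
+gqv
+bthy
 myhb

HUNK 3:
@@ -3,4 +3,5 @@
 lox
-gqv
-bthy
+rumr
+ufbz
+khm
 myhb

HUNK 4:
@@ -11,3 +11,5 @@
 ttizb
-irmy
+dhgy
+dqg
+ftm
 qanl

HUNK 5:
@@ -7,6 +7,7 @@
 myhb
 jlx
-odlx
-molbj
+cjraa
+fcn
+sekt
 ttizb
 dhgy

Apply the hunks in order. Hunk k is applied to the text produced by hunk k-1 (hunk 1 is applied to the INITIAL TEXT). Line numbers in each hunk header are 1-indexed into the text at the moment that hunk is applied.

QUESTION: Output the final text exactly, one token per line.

Hunk 1: at line 2 remove [wjf] add [zcuf,kuq,myhb] -> 12 lines: yeh wgh zcuf kuq myhb jlx odlx molbj ttizb irmy qanl yvrab
Hunk 2: at line 2 remove [zcuf,kuq] add [lox,gqv,bthy] -> 13 lines: yeh wgh lox gqv bthy myhb jlx odlx molbj ttizb irmy qanl yvrab
Hunk 3: at line 3 remove [gqv,bthy] add [rumr,ufbz,khm] -> 14 lines: yeh wgh lox rumr ufbz khm myhb jlx odlx molbj ttizb irmy qanl yvrab
Hunk 4: at line 11 remove [irmy] add [dhgy,dqg,ftm] -> 16 lines: yeh wgh lox rumr ufbz khm myhb jlx odlx molbj ttizb dhgy dqg ftm qanl yvrab
Hunk 5: at line 7 remove [odlx,molbj] add [cjraa,fcn,sekt] -> 17 lines: yeh wgh lox rumr ufbz khm myhb jlx cjraa fcn sekt ttizb dhgy dqg ftm qanl yvrab

Answer: yeh
wgh
lox
rumr
ufbz
khm
myhb
jlx
cjraa
fcn
sekt
ttizb
dhgy
dqg
ftm
qanl
yvrab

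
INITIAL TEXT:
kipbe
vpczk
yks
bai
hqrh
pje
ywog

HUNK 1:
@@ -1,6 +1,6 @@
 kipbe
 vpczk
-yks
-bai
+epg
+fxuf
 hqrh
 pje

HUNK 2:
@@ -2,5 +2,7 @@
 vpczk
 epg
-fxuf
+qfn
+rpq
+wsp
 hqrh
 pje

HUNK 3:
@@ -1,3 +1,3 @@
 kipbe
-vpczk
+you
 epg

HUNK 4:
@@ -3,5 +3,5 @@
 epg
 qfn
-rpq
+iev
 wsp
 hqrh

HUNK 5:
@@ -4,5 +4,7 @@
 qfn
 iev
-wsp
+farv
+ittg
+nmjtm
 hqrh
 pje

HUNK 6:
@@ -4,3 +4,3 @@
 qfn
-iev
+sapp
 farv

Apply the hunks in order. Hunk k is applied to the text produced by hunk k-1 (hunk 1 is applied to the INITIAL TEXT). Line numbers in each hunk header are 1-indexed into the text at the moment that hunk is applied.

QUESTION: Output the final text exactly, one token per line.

Hunk 1: at line 1 remove [yks,bai] add [epg,fxuf] -> 7 lines: kipbe vpczk epg fxuf hqrh pje ywog
Hunk 2: at line 2 remove [fxuf] add [qfn,rpq,wsp] -> 9 lines: kipbe vpczk epg qfn rpq wsp hqrh pje ywog
Hunk 3: at line 1 remove [vpczk] add [you] -> 9 lines: kipbe you epg qfn rpq wsp hqrh pje ywog
Hunk 4: at line 3 remove [rpq] add [iev] -> 9 lines: kipbe you epg qfn iev wsp hqrh pje ywog
Hunk 5: at line 4 remove [wsp] add [farv,ittg,nmjtm] -> 11 lines: kipbe you epg qfn iev farv ittg nmjtm hqrh pje ywog
Hunk 6: at line 4 remove [iev] add [sapp] -> 11 lines: kipbe you epg qfn sapp farv ittg nmjtm hqrh pje ywog

Answer: kipbe
you
epg
qfn
sapp
farv
ittg
nmjtm
hqrh
pje
ywog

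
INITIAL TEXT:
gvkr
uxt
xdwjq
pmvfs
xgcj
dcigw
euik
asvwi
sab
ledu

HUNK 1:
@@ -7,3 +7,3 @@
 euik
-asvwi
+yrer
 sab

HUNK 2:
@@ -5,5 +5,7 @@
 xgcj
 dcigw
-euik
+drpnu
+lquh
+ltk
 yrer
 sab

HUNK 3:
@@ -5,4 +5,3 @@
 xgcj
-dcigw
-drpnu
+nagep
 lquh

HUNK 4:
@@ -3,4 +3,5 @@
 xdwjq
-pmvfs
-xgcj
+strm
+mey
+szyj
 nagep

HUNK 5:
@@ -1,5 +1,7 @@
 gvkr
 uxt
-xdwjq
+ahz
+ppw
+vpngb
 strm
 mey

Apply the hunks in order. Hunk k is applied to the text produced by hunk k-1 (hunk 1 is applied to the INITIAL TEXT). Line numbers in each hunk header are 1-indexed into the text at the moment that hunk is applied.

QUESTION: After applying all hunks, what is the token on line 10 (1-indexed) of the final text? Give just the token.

Answer: lquh

Derivation:
Hunk 1: at line 7 remove [asvwi] add [yrer] -> 10 lines: gvkr uxt xdwjq pmvfs xgcj dcigw euik yrer sab ledu
Hunk 2: at line 5 remove [euik] add [drpnu,lquh,ltk] -> 12 lines: gvkr uxt xdwjq pmvfs xgcj dcigw drpnu lquh ltk yrer sab ledu
Hunk 3: at line 5 remove [dcigw,drpnu] add [nagep] -> 11 lines: gvkr uxt xdwjq pmvfs xgcj nagep lquh ltk yrer sab ledu
Hunk 4: at line 3 remove [pmvfs,xgcj] add [strm,mey,szyj] -> 12 lines: gvkr uxt xdwjq strm mey szyj nagep lquh ltk yrer sab ledu
Hunk 5: at line 1 remove [xdwjq] add [ahz,ppw,vpngb] -> 14 lines: gvkr uxt ahz ppw vpngb strm mey szyj nagep lquh ltk yrer sab ledu
Final line 10: lquh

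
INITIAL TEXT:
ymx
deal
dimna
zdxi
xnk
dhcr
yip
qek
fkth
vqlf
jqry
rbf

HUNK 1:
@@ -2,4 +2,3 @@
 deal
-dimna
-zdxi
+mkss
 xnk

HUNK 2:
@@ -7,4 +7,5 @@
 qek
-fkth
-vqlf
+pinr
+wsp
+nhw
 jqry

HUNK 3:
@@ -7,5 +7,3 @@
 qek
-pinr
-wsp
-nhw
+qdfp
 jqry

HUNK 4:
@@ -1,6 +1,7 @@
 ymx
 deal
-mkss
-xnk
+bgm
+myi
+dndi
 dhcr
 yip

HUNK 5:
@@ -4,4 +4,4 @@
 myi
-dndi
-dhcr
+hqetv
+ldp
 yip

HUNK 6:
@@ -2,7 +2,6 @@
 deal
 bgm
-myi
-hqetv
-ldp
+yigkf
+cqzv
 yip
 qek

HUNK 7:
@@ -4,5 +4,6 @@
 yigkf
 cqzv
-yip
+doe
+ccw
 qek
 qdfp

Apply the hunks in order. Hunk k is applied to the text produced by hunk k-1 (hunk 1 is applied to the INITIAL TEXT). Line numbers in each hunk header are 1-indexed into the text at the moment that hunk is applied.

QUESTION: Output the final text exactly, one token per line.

Answer: ymx
deal
bgm
yigkf
cqzv
doe
ccw
qek
qdfp
jqry
rbf

Derivation:
Hunk 1: at line 2 remove [dimna,zdxi] add [mkss] -> 11 lines: ymx deal mkss xnk dhcr yip qek fkth vqlf jqry rbf
Hunk 2: at line 7 remove [fkth,vqlf] add [pinr,wsp,nhw] -> 12 lines: ymx deal mkss xnk dhcr yip qek pinr wsp nhw jqry rbf
Hunk 3: at line 7 remove [pinr,wsp,nhw] add [qdfp] -> 10 lines: ymx deal mkss xnk dhcr yip qek qdfp jqry rbf
Hunk 4: at line 1 remove [mkss,xnk] add [bgm,myi,dndi] -> 11 lines: ymx deal bgm myi dndi dhcr yip qek qdfp jqry rbf
Hunk 5: at line 4 remove [dndi,dhcr] add [hqetv,ldp] -> 11 lines: ymx deal bgm myi hqetv ldp yip qek qdfp jqry rbf
Hunk 6: at line 2 remove [myi,hqetv,ldp] add [yigkf,cqzv] -> 10 lines: ymx deal bgm yigkf cqzv yip qek qdfp jqry rbf
Hunk 7: at line 4 remove [yip] add [doe,ccw] -> 11 lines: ymx deal bgm yigkf cqzv doe ccw qek qdfp jqry rbf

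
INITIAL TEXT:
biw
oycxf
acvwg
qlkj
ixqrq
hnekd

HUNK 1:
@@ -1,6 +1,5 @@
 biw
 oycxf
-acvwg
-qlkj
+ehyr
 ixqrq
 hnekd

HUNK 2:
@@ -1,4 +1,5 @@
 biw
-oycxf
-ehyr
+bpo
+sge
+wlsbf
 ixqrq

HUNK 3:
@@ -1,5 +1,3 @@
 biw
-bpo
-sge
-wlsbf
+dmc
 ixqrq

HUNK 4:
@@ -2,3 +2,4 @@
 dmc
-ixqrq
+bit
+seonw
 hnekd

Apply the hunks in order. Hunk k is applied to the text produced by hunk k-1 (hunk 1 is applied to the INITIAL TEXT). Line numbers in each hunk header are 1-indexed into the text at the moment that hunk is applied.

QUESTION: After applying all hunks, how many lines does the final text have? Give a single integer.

Answer: 5

Derivation:
Hunk 1: at line 1 remove [acvwg,qlkj] add [ehyr] -> 5 lines: biw oycxf ehyr ixqrq hnekd
Hunk 2: at line 1 remove [oycxf,ehyr] add [bpo,sge,wlsbf] -> 6 lines: biw bpo sge wlsbf ixqrq hnekd
Hunk 3: at line 1 remove [bpo,sge,wlsbf] add [dmc] -> 4 lines: biw dmc ixqrq hnekd
Hunk 4: at line 2 remove [ixqrq] add [bit,seonw] -> 5 lines: biw dmc bit seonw hnekd
Final line count: 5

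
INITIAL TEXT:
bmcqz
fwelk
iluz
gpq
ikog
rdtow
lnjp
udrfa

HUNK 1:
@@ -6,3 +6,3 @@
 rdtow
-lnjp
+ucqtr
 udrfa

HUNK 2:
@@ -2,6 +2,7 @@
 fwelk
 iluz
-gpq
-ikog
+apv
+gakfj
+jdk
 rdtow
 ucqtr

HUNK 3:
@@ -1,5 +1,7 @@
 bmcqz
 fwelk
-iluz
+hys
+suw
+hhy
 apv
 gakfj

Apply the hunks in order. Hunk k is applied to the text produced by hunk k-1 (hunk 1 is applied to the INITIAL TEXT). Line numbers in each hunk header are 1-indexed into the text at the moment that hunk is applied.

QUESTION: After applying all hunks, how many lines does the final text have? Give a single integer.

Answer: 11

Derivation:
Hunk 1: at line 6 remove [lnjp] add [ucqtr] -> 8 lines: bmcqz fwelk iluz gpq ikog rdtow ucqtr udrfa
Hunk 2: at line 2 remove [gpq,ikog] add [apv,gakfj,jdk] -> 9 lines: bmcqz fwelk iluz apv gakfj jdk rdtow ucqtr udrfa
Hunk 3: at line 1 remove [iluz] add [hys,suw,hhy] -> 11 lines: bmcqz fwelk hys suw hhy apv gakfj jdk rdtow ucqtr udrfa
Final line count: 11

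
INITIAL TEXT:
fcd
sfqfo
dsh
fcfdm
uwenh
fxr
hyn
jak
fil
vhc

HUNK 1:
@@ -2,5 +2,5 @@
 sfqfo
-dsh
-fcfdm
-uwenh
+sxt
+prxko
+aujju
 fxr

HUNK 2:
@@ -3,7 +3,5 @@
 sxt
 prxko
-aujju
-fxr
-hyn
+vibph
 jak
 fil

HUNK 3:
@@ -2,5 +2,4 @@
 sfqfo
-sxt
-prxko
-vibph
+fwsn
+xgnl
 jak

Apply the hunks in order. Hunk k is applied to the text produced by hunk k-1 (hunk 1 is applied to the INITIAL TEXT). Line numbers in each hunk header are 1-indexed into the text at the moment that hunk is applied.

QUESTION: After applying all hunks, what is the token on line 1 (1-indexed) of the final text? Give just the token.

Answer: fcd

Derivation:
Hunk 1: at line 2 remove [dsh,fcfdm,uwenh] add [sxt,prxko,aujju] -> 10 lines: fcd sfqfo sxt prxko aujju fxr hyn jak fil vhc
Hunk 2: at line 3 remove [aujju,fxr,hyn] add [vibph] -> 8 lines: fcd sfqfo sxt prxko vibph jak fil vhc
Hunk 3: at line 2 remove [sxt,prxko,vibph] add [fwsn,xgnl] -> 7 lines: fcd sfqfo fwsn xgnl jak fil vhc
Final line 1: fcd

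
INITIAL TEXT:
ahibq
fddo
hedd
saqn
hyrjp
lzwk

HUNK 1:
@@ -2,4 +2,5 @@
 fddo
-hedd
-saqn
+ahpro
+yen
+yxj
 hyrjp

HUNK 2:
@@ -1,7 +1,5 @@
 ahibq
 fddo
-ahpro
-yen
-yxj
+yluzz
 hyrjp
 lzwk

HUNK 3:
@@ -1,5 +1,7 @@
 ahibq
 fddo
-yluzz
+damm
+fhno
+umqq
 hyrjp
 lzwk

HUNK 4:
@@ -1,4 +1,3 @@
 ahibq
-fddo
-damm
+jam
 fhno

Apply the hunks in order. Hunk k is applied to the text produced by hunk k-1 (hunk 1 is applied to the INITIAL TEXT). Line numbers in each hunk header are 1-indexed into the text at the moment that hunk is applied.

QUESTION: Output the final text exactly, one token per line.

Hunk 1: at line 2 remove [hedd,saqn] add [ahpro,yen,yxj] -> 7 lines: ahibq fddo ahpro yen yxj hyrjp lzwk
Hunk 2: at line 1 remove [ahpro,yen,yxj] add [yluzz] -> 5 lines: ahibq fddo yluzz hyrjp lzwk
Hunk 3: at line 1 remove [yluzz] add [damm,fhno,umqq] -> 7 lines: ahibq fddo damm fhno umqq hyrjp lzwk
Hunk 4: at line 1 remove [fddo,damm] add [jam] -> 6 lines: ahibq jam fhno umqq hyrjp lzwk

Answer: ahibq
jam
fhno
umqq
hyrjp
lzwk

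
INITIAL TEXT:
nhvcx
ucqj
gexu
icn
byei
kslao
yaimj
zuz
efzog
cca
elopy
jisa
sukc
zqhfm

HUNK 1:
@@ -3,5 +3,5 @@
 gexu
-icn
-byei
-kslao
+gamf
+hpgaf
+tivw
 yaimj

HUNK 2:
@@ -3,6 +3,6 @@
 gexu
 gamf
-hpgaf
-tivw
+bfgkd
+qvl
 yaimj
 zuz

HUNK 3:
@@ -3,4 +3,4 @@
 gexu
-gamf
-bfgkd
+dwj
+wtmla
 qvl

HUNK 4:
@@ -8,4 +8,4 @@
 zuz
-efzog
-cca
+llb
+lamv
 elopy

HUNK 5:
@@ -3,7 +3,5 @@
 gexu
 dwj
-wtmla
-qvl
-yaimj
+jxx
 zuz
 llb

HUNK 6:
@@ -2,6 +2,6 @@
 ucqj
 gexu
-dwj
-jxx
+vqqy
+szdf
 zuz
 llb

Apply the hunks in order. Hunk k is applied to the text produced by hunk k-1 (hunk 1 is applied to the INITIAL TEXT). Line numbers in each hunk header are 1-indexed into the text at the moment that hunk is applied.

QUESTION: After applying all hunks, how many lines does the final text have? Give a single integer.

Answer: 12

Derivation:
Hunk 1: at line 3 remove [icn,byei,kslao] add [gamf,hpgaf,tivw] -> 14 lines: nhvcx ucqj gexu gamf hpgaf tivw yaimj zuz efzog cca elopy jisa sukc zqhfm
Hunk 2: at line 3 remove [hpgaf,tivw] add [bfgkd,qvl] -> 14 lines: nhvcx ucqj gexu gamf bfgkd qvl yaimj zuz efzog cca elopy jisa sukc zqhfm
Hunk 3: at line 3 remove [gamf,bfgkd] add [dwj,wtmla] -> 14 lines: nhvcx ucqj gexu dwj wtmla qvl yaimj zuz efzog cca elopy jisa sukc zqhfm
Hunk 4: at line 8 remove [efzog,cca] add [llb,lamv] -> 14 lines: nhvcx ucqj gexu dwj wtmla qvl yaimj zuz llb lamv elopy jisa sukc zqhfm
Hunk 5: at line 3 remove [wtmla,qvl,yaimj] add [jxx] -> 12 lines: nhvcx ucqj gexu dwj jxx zuz llb lamv elopy jisa sukc zqhfm
Hunk 6: at line 2 remove [dwj,jxx] add [vqqy,szdf] -> 12 lines: nhvcx ucqj gexu vqqy szdf zuz llb lamv elopy jisa sukc zqhfm
Final line count: 12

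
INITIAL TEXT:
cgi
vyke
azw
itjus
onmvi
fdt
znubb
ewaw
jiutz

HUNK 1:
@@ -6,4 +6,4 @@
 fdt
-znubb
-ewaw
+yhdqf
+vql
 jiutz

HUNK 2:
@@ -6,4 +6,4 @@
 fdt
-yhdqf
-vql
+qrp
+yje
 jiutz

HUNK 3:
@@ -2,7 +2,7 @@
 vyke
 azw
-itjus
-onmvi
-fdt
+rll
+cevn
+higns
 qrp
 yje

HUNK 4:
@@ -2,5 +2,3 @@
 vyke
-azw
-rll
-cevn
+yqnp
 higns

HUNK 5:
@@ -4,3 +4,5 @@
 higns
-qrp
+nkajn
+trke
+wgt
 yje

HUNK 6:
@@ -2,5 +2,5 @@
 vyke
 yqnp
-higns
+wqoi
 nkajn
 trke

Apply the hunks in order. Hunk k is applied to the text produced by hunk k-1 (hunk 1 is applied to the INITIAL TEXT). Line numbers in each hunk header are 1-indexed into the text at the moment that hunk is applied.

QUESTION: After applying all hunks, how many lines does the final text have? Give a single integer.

Answer: 9

Derivation:
Hunk 1: at line 6 remove [znubb,ewaw] add [yhdqf,vql] -> 9 lines: cgi vyke azw itjus onmvi fdt yhdqf vql jiutz
Hunk 2: at line 6 remove [yhdqf,vql] add [qrp,yje] -> 9 lines: cgi vyke azw itjus onmvi fdt qrp yje jiutz
Hunk 3: at line 2 remove [itjus,onmvi,fdt] add [rll,cevn,higns] -> 9 lines: cgi vyke azw rll cevn higns qrp yje jiutz
Hunk 4: at line 2 remove [azw,rll,cevn] add [yqnp] -> 7 lines: cgi vyke yqnp higns qrp yje jiutz
Hunk 5: at line 4 remove [qrp] add [nkajn,trke,wgt] -> 9 lines: cgi vyke yqnp higns nkajn trke wgt yje jiutz
Hunk 6: at line 2 remove [higns] add [wqoi] -> 9 lines: cgi vyke yqnp wqoi nkajn trke wgt yje jiutz
Final line count: 9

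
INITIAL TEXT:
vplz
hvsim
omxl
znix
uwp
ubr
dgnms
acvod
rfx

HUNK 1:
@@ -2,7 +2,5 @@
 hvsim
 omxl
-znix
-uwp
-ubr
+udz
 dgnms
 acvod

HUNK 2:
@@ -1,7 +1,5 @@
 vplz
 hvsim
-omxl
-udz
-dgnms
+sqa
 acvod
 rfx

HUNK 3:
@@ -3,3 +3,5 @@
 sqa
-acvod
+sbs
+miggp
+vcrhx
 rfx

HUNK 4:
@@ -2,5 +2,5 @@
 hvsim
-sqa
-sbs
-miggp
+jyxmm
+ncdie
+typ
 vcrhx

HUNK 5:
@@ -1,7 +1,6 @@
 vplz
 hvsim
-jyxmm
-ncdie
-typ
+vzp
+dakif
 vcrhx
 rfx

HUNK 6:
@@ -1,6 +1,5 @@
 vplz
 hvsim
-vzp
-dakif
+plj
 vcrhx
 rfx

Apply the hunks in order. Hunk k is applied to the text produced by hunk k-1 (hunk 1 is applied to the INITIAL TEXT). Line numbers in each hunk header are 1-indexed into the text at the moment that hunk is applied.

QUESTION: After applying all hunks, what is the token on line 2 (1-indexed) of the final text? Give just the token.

Hunk 1: at line 2 remove [znix,uwp,ubr] add [udz] -> 7 lines: vplz hvsim omxl udz dgnms acvod rfx
Hunk 2: at line 1 remove [omxl,udz,dgnms] add [sqa] -> 5 lines: vplz hvsim sqa acvod rfx
Hunk 3: at line 3 remove [acvod] add [sbs,miggp,vcrhx] -> 7 lines: vplz hvsim sqa sbs miggp vcrhx rfx
Hunk 4: at line 2 remove [sqa,sbs,miggp] add [jyxmm,ncdie,typ] -> 7 lines: vplz hvsim jyxmm ncdie typ vcrhx rfx
Hunk 5: at line 1 remove [jyxmm,ncdie,typ] add [vzp,dakif] -> 6 lines: vplz hvsim vzp dakif vcrhx rfx
Hunk 6: at line 1 remove [vzp,dakif] add [plj] -> 5 lines: vplz hvsim plj vcrhx rfx
Final line 2: hvsim

Answer: hvsim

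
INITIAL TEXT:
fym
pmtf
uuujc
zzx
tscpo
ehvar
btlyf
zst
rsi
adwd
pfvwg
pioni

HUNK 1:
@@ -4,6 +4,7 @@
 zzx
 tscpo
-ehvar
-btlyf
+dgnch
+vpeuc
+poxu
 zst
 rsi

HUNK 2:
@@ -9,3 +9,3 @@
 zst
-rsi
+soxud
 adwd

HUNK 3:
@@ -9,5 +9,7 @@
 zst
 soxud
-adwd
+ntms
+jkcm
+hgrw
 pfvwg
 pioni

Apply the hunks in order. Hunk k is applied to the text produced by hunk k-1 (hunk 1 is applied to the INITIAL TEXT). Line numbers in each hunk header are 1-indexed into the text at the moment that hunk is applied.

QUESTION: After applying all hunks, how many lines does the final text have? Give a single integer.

Answer: 15

Derivation:
Hunk 1: at line 4 remove [ehvar,btlyf] add [dgnch,vpeuc,poxu] -> 13 lines: fym pmtf uuujc zzx tscpo dgnch vpeuc poxu zst rsi adwd pfvwg pioni
Hunk 2: at line 9 remove [rsi] add [soxud] -> 13 lines: fym pmtf uuujc zzx tscpo dgnch vpeuc poxu zst soxud adwd pfvwg pioni
Hunk 3: at line 9 remove [adwd] add [ntms,jkcm,hgrw] -> 15 lines: fym pmtf uuujc zzx tscpo dgnch vpeuc poxu zst soxud ntms jkcm hgrw pfvwg pioni
Final line count: 15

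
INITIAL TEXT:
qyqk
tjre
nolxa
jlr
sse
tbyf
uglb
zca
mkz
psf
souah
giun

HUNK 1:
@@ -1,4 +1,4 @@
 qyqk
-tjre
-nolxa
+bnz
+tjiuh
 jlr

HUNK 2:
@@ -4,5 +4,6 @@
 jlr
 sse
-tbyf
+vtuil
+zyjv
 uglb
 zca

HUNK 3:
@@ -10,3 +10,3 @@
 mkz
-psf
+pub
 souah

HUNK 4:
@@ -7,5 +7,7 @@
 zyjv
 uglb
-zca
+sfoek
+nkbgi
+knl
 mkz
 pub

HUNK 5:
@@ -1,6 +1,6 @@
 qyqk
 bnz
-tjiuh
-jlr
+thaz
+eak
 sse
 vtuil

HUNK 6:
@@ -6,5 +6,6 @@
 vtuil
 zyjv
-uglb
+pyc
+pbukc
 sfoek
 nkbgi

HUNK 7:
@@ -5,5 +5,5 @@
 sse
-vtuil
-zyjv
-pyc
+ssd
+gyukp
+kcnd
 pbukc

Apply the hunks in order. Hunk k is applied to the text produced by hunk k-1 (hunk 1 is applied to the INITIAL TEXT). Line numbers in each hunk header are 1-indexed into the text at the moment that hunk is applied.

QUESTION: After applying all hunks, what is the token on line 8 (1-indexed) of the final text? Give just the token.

Answer: kcnd

Derivation:
Hunk 1: at line 1 remove [tjre,nolxa] add [bnz,tjiuh] -> 12 lines: qyqk bnz tjiuh jlr sse tbyf uglb zca mkz psf souah giun
Hunk 2: at line 4 remove [tbyf] add [vtuil,zyjv] -> 13 lines: qyqk bnz tjiuh jlr sse vtuil zyjv uglb zca mkz psf souah giun
Hunk 3: at line 10 remove [psf] add [pub] -> 13 lines: qyqk bnz tjiuh jlr sse vtuil zyjv uglb zca mkz pub souah giun
Hunk 4: at line 7 remove [zca] add [sfoek,nkbgi,knl] -> 15 lines: qyqk bnz tjiuh jlr sse vtuil zyjv uglb sfoek nkbgi knl mkz pub souah giun
Hunk 5: at line 1 remove [tjiuh,jlr] add [thaz,eak] -> 15 lines: qyqk bnz thaz eak sse vtuil zyjv uglb sfoek nkbgi knl mkz pub souah giun
Hunk 6: at line 6 remove [uglb] add [pyc,pbukc] -> 16 lines: qyqk bnz thaz eak sse vtuil zyjv pyc pbukc sfoek nkbgi knl mkz pub souah giun
Hunk 7: at line 5 remove [vtuil,zyjv,pyc] add [ssd,gyukp,kcnd] -> 16 lines: qyqk bnz thaz eak sse ssd gyukp kcnd pbukc sfoek nkbgi knl mkz pub souah giun
Final line 8: kcnd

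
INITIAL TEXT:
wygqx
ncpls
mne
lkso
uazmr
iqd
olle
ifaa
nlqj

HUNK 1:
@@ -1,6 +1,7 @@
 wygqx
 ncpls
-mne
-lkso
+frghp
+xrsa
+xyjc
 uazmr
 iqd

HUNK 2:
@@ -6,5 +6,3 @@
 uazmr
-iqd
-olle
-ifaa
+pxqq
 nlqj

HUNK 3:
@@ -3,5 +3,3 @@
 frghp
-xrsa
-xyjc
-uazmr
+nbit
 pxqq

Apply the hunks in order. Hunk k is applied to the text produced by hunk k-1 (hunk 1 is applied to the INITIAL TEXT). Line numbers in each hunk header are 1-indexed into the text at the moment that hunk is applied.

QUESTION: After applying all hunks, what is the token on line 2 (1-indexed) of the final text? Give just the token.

Answer: ncpls

Derivation:
Hunk 1: at line 1 remove [mne,lkso] add [frghp,xrsa,xyjc] -> 10 lines: wygqx ncpls frghp xrsa xyjc uazmr iqd olle ifaa nlqj
Hunk 2: at line 6 remove [iqd,olle,ifaa] add [pxqq] -> 8 lines: wygqx ncpls frghp xrsa xyjc uazmr pxqq nlqj
Hunk 3: at line 3 remove [xrsa,xyjc,uazmr] add [nbit] -> 6 lines: wygqx ncpls frghp nbit pxqq nlqj
Final line 2: ncpls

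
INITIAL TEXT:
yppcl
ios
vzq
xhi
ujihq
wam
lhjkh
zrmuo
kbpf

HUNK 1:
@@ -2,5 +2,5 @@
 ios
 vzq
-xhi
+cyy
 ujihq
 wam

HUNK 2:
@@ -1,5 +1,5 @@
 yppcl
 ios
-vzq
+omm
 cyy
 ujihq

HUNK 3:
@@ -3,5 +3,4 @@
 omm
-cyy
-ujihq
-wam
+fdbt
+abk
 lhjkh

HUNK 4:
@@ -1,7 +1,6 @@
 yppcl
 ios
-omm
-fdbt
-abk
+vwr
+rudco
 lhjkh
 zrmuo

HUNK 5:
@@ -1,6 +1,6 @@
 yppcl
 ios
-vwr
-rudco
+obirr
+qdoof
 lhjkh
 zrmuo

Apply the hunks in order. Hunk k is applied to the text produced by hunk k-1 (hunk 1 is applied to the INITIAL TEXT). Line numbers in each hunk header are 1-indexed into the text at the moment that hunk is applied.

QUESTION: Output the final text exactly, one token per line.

Answer: yppcl
ios
obirr
qdoof
lhjkh
zrmuo
kbpf

Derivation:
Hunk 1: at line 2 remove [xhi] add [cyy] -> 9 lines: yppcl ios vzq cyy ujihq wam lhjkh zrmuo kbpf
Hunk 2: at line 1 remove [vzq] add [omm] -> 9 lines: yppcl ios omm cyy ujihq wam lhjkh zrmuo kbpf
Hunk 3: at line 3 remove [cyy,ujihq,wam] add [fdbt,abk] -> 8 lines: yppcl ios omm fdbt abk lhjkh zrmuo kbpf
Hunk 4: at line 1 remove [omm,fdbt,abk] add [vwr,rudco] -> 7 lines: yppcl ios vwr rudco lhjkh zrmuo kbpf
Hunk 5: at line 1 remove [vwr,rudco] add [obirr,qdoof] -> 7 lines: yppcl ios obirr qdoof lhjkh zrmuo kbpf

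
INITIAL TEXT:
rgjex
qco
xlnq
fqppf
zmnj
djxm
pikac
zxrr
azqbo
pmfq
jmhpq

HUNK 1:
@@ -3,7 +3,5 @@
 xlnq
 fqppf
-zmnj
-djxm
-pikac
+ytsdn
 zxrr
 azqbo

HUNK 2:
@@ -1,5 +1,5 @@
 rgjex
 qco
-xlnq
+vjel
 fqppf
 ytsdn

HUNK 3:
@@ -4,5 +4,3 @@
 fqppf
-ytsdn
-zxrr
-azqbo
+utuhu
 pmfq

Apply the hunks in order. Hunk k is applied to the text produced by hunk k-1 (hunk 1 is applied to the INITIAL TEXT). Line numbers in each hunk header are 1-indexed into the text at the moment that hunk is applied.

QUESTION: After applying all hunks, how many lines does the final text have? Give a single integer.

Answer: 7

Derivation:
Hunk 1: at line 3 remove [zmnj,djxm,pikac] add [ytsdn] -> 9 lines: rgjex qco xlnq fqppf ytsdn zxrr azqbo pmfq jmhpq
Hunk 2: at line 1 remove [xlnq] add [vjel] -> 9 lines: rgjex qco vjel fqppf ytsdn zxrr azqbo pmfq jmhpq
Hunk 3: at line 4 remove [ytsdn,zxrr,azqbo] add [utuhu] -> 7 lines: rgjex qco vjel fqppf utuhu pmfq jmhpq
Final line count: 7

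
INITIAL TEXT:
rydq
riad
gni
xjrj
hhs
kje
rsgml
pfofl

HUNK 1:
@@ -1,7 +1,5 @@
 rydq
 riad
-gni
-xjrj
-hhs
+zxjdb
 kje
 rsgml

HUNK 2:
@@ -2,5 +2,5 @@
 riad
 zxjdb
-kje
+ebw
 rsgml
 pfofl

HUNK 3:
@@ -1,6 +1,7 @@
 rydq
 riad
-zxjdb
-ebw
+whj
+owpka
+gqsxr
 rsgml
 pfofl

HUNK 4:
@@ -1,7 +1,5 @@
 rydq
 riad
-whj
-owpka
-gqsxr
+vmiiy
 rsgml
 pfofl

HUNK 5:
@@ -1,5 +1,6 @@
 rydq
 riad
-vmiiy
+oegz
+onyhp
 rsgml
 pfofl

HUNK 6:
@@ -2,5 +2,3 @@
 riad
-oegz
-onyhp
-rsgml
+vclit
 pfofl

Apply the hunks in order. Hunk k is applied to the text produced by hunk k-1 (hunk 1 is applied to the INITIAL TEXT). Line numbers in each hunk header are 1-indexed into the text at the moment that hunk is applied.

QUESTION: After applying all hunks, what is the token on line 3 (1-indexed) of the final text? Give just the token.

Hunk 1: at line 1 remove [gni,xjrj,hhs] add [zxjdb] -> 6 lines: rydq riad zxjdb kje rsgml pfofl
Hunk 2: at line 2 remove [kje] add [ebw] -> 6 lines: rydq riad zxjdb ebw rsgml pfofl
Hunk 3: at line 1 remove [zxjdb,ebw] add [whj,owpka,gqsxr] -> 7 lines: rydq riad whj owpka gqsxr rsgml pfofl
Hunk 4: at line 1 remove [whj,owpka,gqsxr] add [vmiiy] -> 5 lines: rydq riad vmiiy rsgml pfofl
Hunk 5: at line 1 remove [vmiiy] add [oegz,onyhp] -> 6 lines: rydq riad oegz onyhp rsgml pfofl
Hunk 6: at line 2 remove [oegz,onyhp,rsgml] add [vclit] -> 4 lines: rydq riad vclit pfofl
Final line 3: vclit

Answer: vclit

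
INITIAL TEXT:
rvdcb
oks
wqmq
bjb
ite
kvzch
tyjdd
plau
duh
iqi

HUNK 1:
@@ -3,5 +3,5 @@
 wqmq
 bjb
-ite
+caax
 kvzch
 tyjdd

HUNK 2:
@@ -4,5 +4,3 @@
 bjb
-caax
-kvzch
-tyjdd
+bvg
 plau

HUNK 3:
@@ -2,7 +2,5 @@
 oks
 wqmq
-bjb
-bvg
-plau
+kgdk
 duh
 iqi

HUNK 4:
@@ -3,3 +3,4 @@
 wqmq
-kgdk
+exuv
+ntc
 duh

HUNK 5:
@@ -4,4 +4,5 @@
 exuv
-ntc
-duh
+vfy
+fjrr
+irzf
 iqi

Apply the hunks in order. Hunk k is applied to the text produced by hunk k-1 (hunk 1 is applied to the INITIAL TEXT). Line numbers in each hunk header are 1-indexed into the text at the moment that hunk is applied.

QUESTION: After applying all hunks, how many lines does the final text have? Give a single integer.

Hunk 1: at line 3 remove [ite] add [caax] -> 10 lines: rvdcb oks wqmq bjb caax kvzch tyjdd plau duh iqi
Hunk 2: at line 4 remove [caax,kvzch,tyjdd] add [bvg] -> 8 lines: rvdcb oks wqmq bjb bvg plau duh iqi
Hunk 3: at line 2 remove [bjb,bvg,plau] add [kgdk] -> 6 lines: rvdcb oks wqmq kgdk duh iqi
Hunk 4: at line 3 remove [kgdk] add [exuv,ntc] -> 7 lines: rvdcb oks wqmq exuv ntc duh iqi
Hunk 5: at line 4 remove [ntc,duh] add [vfy,fjrr,irzf] -> 8 lines: rvdcb oks wqmq exuv vfy fjrr irzf iqi
Final line count: 8

Answer: 8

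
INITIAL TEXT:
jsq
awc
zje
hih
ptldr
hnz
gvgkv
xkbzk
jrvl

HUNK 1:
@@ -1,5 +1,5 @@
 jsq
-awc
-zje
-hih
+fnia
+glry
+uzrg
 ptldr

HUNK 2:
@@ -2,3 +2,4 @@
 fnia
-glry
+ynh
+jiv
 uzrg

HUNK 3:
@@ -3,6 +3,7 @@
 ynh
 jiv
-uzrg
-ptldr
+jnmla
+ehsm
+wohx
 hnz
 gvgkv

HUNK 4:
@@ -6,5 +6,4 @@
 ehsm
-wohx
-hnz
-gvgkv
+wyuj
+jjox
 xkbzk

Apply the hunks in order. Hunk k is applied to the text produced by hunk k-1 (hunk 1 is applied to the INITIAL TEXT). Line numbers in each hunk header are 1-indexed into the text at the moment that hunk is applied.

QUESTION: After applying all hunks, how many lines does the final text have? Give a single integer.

Answer: 10

Derivation:
Hunk 1: at line 1 remove [awc,zje,hih] add [fnia,glry,uzrg] -> 9 lines: jsq fnia glry uzrg ptldr hnz gvgkv xkbzk jrvl
Hunk 2: at line 2 remove [glry] add [ynh,jiv] -> 10 lines: jsq fnia ynh jiv uzrg ptldr hnz gvgkv xkbzk jrvl
Hunk 3: at line 3 remove [uzrg,ptldr] add [jnmla,ehsm,wohx] -> 11 lines: jsq fnia ynh jiv jnmla ehsm wohx hnz gvgkv xkbzk jrvl
Hunk 4: at line 6 remove [wohx,hnz,gvgkv] add [wyuj,jjox] -> 10 lines: jsq fnia ynh jiv jnmla ehsm wyuj jjox xkbzk jrvl
Final line count: 10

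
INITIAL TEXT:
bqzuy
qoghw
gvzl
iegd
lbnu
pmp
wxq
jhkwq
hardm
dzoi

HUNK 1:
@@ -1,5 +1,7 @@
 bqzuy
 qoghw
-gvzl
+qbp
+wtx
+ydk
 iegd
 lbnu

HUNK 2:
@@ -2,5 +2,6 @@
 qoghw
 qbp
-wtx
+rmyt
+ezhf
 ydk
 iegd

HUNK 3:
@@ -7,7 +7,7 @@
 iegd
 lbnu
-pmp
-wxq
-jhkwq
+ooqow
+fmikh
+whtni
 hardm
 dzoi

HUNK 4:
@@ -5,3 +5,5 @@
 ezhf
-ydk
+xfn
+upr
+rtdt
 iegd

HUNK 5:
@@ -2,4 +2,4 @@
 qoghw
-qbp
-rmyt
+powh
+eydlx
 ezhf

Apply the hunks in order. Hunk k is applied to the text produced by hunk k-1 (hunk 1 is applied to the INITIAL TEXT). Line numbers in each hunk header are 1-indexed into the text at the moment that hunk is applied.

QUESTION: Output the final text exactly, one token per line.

Hunk 1: at line 1 remove [gvzl] add [qbp,wtx,ydk] -> 12 lines: bqzuy qoghw qbp wtx ydk iegd lbnu pmp wxq jhkwq hardm dzoi
Hunk 2: at line 2 remove [wtx] add [rmyt,ezhf] -> 13 lines: bqzuy qoghw qbp rmyt ezhf ydk iegd lbnu pmp wxq jhkwq hardm dzoi
Hunk 3: at line 7 remove [pmp,wxq,jhkwq] add [ooqow,fmikh,whtni] -> 13 lines: bqzuy qoghw qbp rmyt ezhf ydk iegd lbnu ooqow fmikh whtni hardm dzoi
Hunk 4: at line 5 remove [ydk] add [xfn,upr,rtdt] -> 15 lines: bqzuy qoghw qbp rmyt ezhf xfn upr rtdt iegd lbnu ooqow fmikh whtni hardm dzoi
Hunk 5: at line 2 remove [qbp,rmyt] add [powh,eydlx] -> 15 lines: bqzuy qoghw powh eydlx ezhf xfn upr rtdt iegd lbnu ooqow fmikh whtni hardm dzoi

Answer: bqzuy
qoghw
powh
eydlx
ezhf
xfn
upr
rtdt
iegd
lbnu
ooqow
fmikh
whtni
hardm
dzoi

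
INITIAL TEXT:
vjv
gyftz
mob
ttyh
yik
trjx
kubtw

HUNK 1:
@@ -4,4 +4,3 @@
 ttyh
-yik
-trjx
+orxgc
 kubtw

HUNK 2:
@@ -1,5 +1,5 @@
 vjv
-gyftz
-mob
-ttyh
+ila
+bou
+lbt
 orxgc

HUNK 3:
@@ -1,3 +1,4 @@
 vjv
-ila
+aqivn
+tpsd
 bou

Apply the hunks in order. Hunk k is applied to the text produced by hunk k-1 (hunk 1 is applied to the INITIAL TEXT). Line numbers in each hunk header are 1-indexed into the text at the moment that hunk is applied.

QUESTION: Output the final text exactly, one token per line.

Answer: vjv
aqivn
tpsd
bou
lbt
orxgc
kubtw

Derivation:
Hunk 1: at line 4 remove [yik,trjx] add [orxgc] -> 6 lines: vjv gyftz mob ttyh orxgc kubtw
Hunk 2: at line 1 remove [gyftz,mob,ttyh] add [ila,bou,lbt] -> 6 lines: vjv ila bou lbt orxgc kubtw
Hunk 3: at line 1 remove [ila] add [aqivn,tpsd] -> 7 lines: vjv aqivn tpsd bou lbt orxgc kubtw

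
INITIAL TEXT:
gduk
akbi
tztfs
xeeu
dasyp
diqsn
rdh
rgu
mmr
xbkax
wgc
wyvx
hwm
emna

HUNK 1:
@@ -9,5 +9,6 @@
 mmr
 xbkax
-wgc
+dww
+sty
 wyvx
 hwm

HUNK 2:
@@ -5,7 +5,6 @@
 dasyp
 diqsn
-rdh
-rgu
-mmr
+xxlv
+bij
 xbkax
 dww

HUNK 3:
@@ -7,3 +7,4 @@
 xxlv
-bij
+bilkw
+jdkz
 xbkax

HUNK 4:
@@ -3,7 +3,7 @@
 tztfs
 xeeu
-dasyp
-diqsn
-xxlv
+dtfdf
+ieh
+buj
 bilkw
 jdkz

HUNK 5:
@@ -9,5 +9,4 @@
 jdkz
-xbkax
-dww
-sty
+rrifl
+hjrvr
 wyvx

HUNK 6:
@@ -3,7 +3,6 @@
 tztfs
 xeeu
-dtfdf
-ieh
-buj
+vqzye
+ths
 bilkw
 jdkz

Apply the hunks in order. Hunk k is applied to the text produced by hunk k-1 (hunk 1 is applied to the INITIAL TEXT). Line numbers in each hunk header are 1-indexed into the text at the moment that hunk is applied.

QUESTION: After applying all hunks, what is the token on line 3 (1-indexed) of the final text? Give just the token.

Hunk 1: at line 9 remove [wgc] add [dww,sty] -> 15 lines: gduk akbi tztfs xeeu dasyp diqsn rdh rgu mmr xbkax dww sty wyvx hwm emna
Hunk 2: at line 5 remove [rdh,rgu,mmr] add [xxlv,bij] -> 14 lines: gduk akbi tztfs xeeu dasyp diqsn xxlv bij xbkax dww sty wyvx hwm emna
Hunk 3: at line 7 remove [bij] add [bilkw,jdkz] -> 15 lines: gduk akbi tztfs xeeu dasyp diqsn xxlv bilkw jdkz xbkax dww sty wyvx hwm emna
Hunk 4: at line 3 remove [dasyp,diqsn,xxlv] add [dtfdf,ieh,buj] -> 15 lines: gduk akbi tztfs xeeu dtfdf ieh buj bilkw jdkz xbkax dww sty wyvx hwm emna
Hunk 5: at line 9 remove [xbkax,dww,sty] add [rrifl,hjrvr] -> 14 lines: gduk akbi tztfs xeeu dtfdf ieh buj bilkw jdkz rrifl hjrvr wyvx hwm emna
Hunk 6: at line 3 remove [dtfdf,ieh,buj] add [vqzye,ths] -> 13 lines: gduk akbi tztfs xeeu vqzye ths bilkw jdkz rrifl hjrvr wyvx hwm emna
Final line 3: tztfs

Answer: tztfs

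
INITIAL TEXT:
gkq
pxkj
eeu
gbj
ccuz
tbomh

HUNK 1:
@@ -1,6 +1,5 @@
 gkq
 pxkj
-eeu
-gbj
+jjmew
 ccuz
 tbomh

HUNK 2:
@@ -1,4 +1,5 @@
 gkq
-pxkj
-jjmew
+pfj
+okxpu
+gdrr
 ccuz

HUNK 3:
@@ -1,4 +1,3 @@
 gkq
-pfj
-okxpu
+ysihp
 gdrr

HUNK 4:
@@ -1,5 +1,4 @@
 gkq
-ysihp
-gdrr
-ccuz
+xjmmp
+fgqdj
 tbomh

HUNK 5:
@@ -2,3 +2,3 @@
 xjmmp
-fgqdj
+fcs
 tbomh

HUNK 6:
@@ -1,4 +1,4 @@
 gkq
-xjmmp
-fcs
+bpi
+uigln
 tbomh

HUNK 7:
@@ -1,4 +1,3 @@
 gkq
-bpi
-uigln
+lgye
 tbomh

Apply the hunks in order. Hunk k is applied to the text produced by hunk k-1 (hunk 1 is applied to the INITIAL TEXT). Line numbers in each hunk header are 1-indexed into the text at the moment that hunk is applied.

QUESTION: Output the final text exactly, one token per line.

Hunk 1: at line 1 remove [eeu,gbj] add [jjmew] -> 5 lines: gkq pxkj jjmew ccuz tbomh
Hunk 2: at line 1 remove [pxkj,jjmew] add [pfj,okxpu,gdrr] -> 6 lines: gkq pfj okxpu gdrr ccuz tbomh
Hunk 3: at line 1 remove [pfj,okxpu] add [ysihp] -> 5 lines: gkq ysihp gdrr ccuz tbomh
Hunk 4: at line 1 remove [ysihp,gdrr,ccuz] add [xjmmp,fgqdj] -> 4 lines: gkq xjmmp fgqdj tbomh
Hunk 5: at line 2 remove [fgqdj] add [fcs] -> 4 lines: gkq xjmmp fcs tbomh
Hunk 6: at line 1 remove [xjmmp,fcs] add [bpi,uigln] -> 4 lines: gkq bpi uigln tbomh
Hunk 7: at line 1 remove [bpi,uigln] add [lgye] -> 3 lines: gkq lgye tbomh

Answer: gkq
lgye
tbomh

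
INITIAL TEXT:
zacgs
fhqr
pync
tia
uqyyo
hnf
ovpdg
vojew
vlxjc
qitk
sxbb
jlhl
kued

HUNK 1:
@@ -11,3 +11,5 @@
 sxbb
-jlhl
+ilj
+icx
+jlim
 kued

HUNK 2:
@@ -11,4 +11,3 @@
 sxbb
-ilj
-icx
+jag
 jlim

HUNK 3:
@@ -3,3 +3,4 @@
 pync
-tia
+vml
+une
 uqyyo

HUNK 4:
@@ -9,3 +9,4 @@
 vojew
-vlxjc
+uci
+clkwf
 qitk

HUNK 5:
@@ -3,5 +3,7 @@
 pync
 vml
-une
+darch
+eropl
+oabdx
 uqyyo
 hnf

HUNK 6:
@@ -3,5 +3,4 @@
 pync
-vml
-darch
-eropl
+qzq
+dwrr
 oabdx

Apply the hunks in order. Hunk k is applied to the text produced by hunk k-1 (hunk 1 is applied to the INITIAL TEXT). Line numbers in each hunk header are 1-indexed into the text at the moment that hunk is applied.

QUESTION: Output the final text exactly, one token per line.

Answer: zacgs
fhqr
pync
qzq
dwrr
oabdx
uqyyo
hnf
ovpdg
vojew
uci
clkwf
qitk
sxbb
jag
jlim
kued

Derivation:
Hunk 1: at line 11 remove [jlhl] add [ilj,icx,jlim] -> 15 lines: zacgs fhqr pync tia uqyyo hnf ovpdg vojew vlxjc qitk sxbb ilj icx jlim kued
Hunk 2: at line 11 remove [ilj,icx] add [jag] -> 14 lines: zacgs fhqr pync tia uqyyo hnf ovpdg vojew vlxjc qitk sxbb jag jlim kued
Hunk 3: at line 3 remove [tia] add [vml,une] -> 15 lines: zacgs fhqr pync vml une uqyyo hnf ovpdg vojew vlxjc qitk sxbb jag jlim kued
Hunk 4: at line 9 remove [vlxjc] add [uci,clkwf] -> 16 lines: zacgs fhqr pync vml une uqyyo hnf ovpdg vojew uci clkwf qitk sxbb jag jlim kued
Hunk 5: at line 3 remove [une] add [darch,eropl,oabdx] -> 18 lines: zacgs fhqr pync vml darch eropl oabdx uqyyo hnf ovpdg vojew uci clkwf qitk sxbb jag jlim kued
Hunk 6: at line 3 remove [vml,darch,eropl] add [qzq,dwrr] -> 17 lines: zacgs fhqr pync qzq dwrr oabdx uqyyo hnf ovpdg vojew uci clkwf qitk sxbb jag jlim kued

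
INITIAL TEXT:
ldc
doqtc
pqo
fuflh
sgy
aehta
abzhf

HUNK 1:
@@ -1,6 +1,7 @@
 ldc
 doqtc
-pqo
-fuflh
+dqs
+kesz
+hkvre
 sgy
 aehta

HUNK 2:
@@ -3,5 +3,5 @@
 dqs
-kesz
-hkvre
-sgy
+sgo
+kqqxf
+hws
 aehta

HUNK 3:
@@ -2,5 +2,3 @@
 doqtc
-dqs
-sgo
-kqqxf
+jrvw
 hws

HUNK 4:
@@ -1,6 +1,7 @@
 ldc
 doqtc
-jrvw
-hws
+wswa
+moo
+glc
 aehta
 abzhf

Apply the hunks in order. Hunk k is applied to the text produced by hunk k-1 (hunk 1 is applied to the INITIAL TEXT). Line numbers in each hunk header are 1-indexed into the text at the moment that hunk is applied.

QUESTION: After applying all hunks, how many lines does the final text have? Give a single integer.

Hunk 1: at line 1 remove [pqo,fuflh] add [dqs,kesz,hkvre] -> 8 lines: ldc doqtc dqs kesz hkvre sgy aehta abzhf
Hunk 2: at line 3 remove [kesz,hkvre,sgy] add [sgo,kqqxf,hws] -> 8 lines: ldc doqtc dqs sgo kqqxf hws aehta abzhf
Hunk 3: at line 2 remove [dqs,sgo,kqqxf] add [jrvw] -> 6 lines: ldc doqtc jrvw hws aehta abzhf
Hunk 4: at line 1 remove [jrvw,hws] add [wswa,moo,glc] -> 7 lines: ldc doqtc wswa moo glc aehta abzhf
Final line count: 7

Answer: 7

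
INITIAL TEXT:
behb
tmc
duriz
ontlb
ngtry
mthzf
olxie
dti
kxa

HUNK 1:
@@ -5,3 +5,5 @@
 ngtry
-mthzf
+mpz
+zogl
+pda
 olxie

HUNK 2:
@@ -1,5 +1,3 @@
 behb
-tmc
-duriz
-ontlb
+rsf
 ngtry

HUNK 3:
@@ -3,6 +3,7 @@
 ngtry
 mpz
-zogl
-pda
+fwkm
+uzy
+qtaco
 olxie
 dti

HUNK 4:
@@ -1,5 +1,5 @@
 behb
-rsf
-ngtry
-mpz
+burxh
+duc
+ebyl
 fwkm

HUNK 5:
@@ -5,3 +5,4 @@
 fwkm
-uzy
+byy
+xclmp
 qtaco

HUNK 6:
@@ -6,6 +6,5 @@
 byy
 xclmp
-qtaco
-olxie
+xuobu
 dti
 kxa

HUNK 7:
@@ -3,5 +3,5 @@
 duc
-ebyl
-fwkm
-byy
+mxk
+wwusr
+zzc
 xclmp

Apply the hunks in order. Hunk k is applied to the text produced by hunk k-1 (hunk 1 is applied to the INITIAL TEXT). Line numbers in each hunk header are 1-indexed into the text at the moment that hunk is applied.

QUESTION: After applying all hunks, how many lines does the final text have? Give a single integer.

Answer: 10

Derivation:
Hunk 1: at line 5 remove [mthzf] add [mpz,zogl,pda] -> 11 lines: behb tmc duriz ontlb ngtry mpz zogl pda olxie dti kxa
Hunk 2: at line 1 remove [tmc,duriz,ontlb] add [rsf] -> 9 lines: behb rsf ngtry mpz zogl pda olxie dti kxa
Hunk 3: at line 3 remove [zogl,pda] add [fwkm,uzy,qtaco] -> 10 lines: behb rsf ngtry mpz fwkm uzy qtaco olxie dti kxa
Hunk 4: at line 1 remove [rsf,ngtry,mpz] add [burxh,duc,ebyl] -> 10 lines: behb burxh duc ebyl fwkm uzy qtaco olxie dti kxa
Hunk 5: at line 5 remove [uzy] add [byy,xclmp] -> 11 lines: behb burxh duc ebyl fwkm byy xclmp qtaco olxie dti kxa
Hunk 6: at line 6 remove [qtaco,olxie] add [xuobu] -> 10 lines: behb burxh duc ebyl fwkm byy xclmp xuobu dti kxa
Hunk 7: at line 3 remove [ebyl,fwkm,byy] add [mxk,wwusr,zzc] -> 10 lines: behb burxh duc mxk wwusr zzc xclmp xuobu dti kxa
Final line count: 10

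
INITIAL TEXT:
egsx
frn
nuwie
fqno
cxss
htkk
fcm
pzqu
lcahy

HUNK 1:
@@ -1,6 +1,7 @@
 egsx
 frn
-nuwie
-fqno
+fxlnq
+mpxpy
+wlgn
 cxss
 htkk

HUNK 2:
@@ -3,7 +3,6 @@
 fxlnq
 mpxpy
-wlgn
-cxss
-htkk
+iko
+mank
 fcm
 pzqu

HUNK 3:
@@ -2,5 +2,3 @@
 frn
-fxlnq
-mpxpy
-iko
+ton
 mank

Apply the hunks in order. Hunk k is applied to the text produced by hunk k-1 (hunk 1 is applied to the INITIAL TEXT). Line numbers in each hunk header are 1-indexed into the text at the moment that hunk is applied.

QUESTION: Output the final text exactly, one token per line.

Hunk 1: at line 1 remove [nuwie,fqno] add [fxlnq,mpxpy,wlgn] -> 10 lines: egsx frn fxlnq mpxpy wlgn cxss htkk fcm pzqu lcahy
Hunk 2: at line 3 remove [wlgn,cxss,htkk] add [iko,mank] -> 9 lines: egsx frn fxlnq mpxpy iko mank fcm pzqu lcahy
Hunk 3: at line 2 remove [fxlnq,mpxpy,iko] add [ton] -> 7 lines: egsx frn ton mank fcm pzqu lcahy

Answer: egsx
frn
ton
mank
fcm
pzqu
lcahy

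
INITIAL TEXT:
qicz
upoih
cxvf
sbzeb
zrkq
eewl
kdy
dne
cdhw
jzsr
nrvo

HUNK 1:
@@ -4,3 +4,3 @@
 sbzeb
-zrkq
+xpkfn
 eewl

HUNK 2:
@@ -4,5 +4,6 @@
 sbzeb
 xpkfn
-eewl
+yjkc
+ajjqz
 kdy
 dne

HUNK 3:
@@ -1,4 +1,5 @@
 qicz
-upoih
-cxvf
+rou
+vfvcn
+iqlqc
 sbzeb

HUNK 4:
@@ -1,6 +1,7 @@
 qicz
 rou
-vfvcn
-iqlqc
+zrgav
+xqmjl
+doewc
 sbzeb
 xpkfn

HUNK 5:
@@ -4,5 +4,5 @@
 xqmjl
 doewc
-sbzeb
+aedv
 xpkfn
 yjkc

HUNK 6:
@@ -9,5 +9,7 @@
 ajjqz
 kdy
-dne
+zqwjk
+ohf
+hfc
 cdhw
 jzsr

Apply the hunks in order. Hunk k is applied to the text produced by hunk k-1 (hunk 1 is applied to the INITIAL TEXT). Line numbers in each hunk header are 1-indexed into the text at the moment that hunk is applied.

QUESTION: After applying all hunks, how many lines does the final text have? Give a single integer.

Answer: 16

Derivation:
Hunk 1: at line 4 remove [zrkq] add [xpkfn] -> 11 lines: qicz upoih cxvf sbzeb xpkfn eewl kdy dne cdhw jzsr nrvo
Hunk 2: at line 4 remove [eewl] add [yjkc,ajjqz] -> 12 lines: qicz upoih cxvf sbzeb xpkfn yjkc ajjqz kdy dne cdhw jzsr nrvo
Hunk 3: at line 1 remove [upoih,cxvf] add [rou,vfvcn,iqlqc] -> 13 lines: qicz rou vfvcn iqlqc sbzeb xpkfn yjkc ajjqz kdy dne cdhw jzsr nrvo
Hunk 4: at line 1 remove [vfvcn,iqlqc] add [zrgav,xqmjl,doewc] -> 14 lines: qicz rou zrgav xqmjl doewc sbzeb xpkfn yjkc ajjqz kdy dne cdhw jzsr nrvo
Hunk 5: at line 4 remove [sbzeb] add [aedv] -> 14 lines: qicz rou zrgav xqmjl doewc aedv xpkfn yjkc ajjqz kdy dne cdhw jzsr nrvo
Hunk 6: at line 9 remove [dne] add [zqwjk,ohf,hfc] -> 16 lines: qicz rou zrgav xqmjl doewc aedv xpkfn yjkc ajjqz kdy zqwjk ohf hfc cdhw jzsr nrvo
Final line count: 16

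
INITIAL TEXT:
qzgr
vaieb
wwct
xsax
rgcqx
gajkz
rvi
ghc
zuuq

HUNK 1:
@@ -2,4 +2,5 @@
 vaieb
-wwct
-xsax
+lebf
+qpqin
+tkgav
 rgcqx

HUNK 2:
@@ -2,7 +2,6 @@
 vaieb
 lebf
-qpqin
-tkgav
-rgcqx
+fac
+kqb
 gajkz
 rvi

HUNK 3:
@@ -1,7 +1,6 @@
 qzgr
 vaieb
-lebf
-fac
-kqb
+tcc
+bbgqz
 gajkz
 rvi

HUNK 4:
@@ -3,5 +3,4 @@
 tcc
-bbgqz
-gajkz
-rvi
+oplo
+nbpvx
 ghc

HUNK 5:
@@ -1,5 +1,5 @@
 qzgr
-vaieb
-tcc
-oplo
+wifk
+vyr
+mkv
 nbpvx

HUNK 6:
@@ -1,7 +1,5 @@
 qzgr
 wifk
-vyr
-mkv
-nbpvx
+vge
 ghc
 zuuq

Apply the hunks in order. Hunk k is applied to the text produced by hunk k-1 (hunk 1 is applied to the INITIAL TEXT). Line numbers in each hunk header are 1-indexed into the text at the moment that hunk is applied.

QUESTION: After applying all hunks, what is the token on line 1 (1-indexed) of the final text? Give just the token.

Answer: qzgr

Derivation:
Hunk 1: at line 2 remove [wwct,xsax] add [lebf,qpqin,tkgav] -> 10 lines: qzgr vaieb lebf qpqin tkgav rgcqx gajkz rvi ghc zuuq
Hunk 2: at line 2 remove [qpqin,tkgav,rgcqx] add [fac,kqb] -> 9 lines: qzgr vaieb lebf fac kqb gajkz rvi ghc zuuq
Hunk 3: at line 1 remove [lebf,fac,kqb] add [tcc,bbgqz] -> 8 lines: qzgr vaieb tcc bbgqz gajkz rvi ghc zuuq
Hunk 4: at line 3 remove [bbgqz,gajkz,rvi] add [oplo,nbpvx] -> 7 lines: qzgr vaieb tcc oplo nbpvx ghc zuuq
Hunk 5: at line 1 remove [vaieb,tcc,oplo] add [wifk,vyr,mkv] -> 7 lines: qzgr wifk vyr mkv nbpvx ghc zuuq
Hunk 6: at line 1 remove [vyr,mkv,nbpvx] add [vge] -> 5 lines: qzgr wifk vge ghc zuuq
Final line 1: qzgr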